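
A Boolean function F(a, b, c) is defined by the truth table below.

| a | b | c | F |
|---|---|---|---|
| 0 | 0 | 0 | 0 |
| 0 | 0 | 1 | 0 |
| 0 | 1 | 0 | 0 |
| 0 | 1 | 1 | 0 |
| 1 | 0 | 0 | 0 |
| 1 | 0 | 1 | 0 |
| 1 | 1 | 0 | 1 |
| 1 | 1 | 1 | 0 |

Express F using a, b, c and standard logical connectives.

F(a, b, c) = (a · b) · c'

Only row (1,1,0) gives 1. That row's minterm a·b·¬c is F directly.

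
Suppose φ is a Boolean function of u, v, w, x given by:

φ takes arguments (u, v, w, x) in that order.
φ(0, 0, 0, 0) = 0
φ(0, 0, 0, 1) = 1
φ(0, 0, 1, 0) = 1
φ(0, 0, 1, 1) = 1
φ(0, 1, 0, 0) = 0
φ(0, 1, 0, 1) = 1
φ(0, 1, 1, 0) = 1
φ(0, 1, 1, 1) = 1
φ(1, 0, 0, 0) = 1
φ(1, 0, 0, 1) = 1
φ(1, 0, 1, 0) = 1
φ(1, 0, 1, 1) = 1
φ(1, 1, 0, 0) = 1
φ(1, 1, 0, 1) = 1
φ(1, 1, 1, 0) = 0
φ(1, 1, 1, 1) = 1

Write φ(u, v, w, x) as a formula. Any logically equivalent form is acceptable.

φ(u, v, w, x) = not (((((not u and not v) and not w) and not x) or (((not u and v) and not w) and not x)) or (((u and v) and w) and not x))

The 0-rows are (0,0,0,0), (0,1,0,0), (1,1,1,0). Take each as a conjunction (¬u·¬v·¬w·¬x, ¬u·v·¬w·¬x, u·v·w·¬x), form their disjunction, and complement — that gives a formula that is 1 everywhere φ is.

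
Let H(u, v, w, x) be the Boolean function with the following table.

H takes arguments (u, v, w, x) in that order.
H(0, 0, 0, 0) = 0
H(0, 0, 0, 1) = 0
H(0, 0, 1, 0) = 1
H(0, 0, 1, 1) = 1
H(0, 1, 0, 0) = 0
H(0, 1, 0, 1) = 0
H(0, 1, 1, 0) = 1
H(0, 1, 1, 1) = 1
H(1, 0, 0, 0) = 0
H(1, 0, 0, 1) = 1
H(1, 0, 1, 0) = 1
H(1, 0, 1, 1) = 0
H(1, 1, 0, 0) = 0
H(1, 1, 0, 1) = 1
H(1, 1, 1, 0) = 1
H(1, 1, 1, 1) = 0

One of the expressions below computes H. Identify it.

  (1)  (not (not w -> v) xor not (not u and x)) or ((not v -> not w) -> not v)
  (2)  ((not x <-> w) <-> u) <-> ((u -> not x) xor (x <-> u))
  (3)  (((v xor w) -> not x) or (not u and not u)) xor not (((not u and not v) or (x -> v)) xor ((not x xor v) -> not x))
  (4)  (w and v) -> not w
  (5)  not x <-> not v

2

(1) disagrees with H on (0,0,0,0) (formula → 1, table → 0); rule it out.
(3) disagrees with H on (0,0,1,0) (formula → 0, table → 1); rule it out.
(4) disagrees with H on (0,0,0,0) (formula → 1, table → 0); rule it out.
(5) disagrees with H on (0,0,0,0) (formula → 1, table → 0); rule it out.
Only (2) survives; checking it on all 16 rows confirms it matches H.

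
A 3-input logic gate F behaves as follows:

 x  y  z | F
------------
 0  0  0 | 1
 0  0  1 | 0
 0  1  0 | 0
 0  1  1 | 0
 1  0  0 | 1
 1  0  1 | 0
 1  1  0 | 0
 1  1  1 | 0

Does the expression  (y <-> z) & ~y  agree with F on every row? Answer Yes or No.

Evaluate (y <-> z) & ~y on each row and compare to F:
  x=0, y=0, z=0: formula gives 1, F = 1 ✓
  x=0, y=0, z=1: formula gives 0, F = 0 ✓
  x=0, y=1, z=0: formula gives 0, F = 0 ✓
  x=0, y=1, z=1: formula gives 0, F = 0 ✓
  x=1, y=0, z=0: formula gives 1, F = 1 ✓
  … (the remaining 3 rows also agree.)
No disagreement on any input; they are logically equivalent.

Yes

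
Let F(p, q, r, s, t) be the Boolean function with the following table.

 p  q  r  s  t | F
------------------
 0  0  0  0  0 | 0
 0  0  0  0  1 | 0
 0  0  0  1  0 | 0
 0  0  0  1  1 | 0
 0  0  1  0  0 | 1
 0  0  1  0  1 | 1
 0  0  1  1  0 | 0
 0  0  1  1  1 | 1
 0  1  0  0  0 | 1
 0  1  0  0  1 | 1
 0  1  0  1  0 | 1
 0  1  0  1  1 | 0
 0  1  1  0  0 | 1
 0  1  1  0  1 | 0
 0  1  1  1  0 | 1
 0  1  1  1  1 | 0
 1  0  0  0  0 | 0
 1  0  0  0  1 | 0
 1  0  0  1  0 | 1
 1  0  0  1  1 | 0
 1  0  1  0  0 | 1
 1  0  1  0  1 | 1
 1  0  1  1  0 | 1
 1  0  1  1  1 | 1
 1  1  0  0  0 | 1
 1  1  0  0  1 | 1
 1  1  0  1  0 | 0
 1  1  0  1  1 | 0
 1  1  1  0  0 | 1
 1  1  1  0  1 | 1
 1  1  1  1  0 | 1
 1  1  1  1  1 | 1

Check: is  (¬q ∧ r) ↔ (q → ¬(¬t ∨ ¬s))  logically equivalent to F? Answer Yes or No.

No

Test each input against both F and the formula:
  p=0, q=0, r=0, s=0, t=0: formula gives 0, F = 0 ✓
  p=0, q=0, r=0, s=0, t=1: formula gives 0, F = 0 ✓
  p=0, q=0, r=0, s=1, t=0: formula gives 0, F = 0 ✓
  p=0, q=0, r=0, s=1, t=1: formula gives 0, F = 0 ✓
  …
  p=0, q=0, r=1, s=1, t=0: formula gives 1, but F = 0 ✗
Since they disagree at (0,0,1,1,0), the expression is not a correct formula for F.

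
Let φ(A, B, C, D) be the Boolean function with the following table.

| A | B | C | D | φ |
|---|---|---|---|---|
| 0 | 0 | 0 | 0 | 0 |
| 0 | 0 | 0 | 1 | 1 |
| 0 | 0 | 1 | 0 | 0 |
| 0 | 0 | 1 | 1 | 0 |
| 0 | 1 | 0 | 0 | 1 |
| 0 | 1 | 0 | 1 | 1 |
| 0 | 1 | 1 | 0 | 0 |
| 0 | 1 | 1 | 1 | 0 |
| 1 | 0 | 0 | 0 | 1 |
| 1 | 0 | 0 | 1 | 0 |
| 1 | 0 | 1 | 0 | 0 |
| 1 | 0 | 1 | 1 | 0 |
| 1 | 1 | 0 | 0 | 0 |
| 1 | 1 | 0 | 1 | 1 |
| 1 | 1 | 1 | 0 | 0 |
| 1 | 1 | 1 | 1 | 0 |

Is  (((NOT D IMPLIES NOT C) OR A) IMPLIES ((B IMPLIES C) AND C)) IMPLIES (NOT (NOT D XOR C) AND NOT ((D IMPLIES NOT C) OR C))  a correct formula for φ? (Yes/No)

Check the formula against φ row by row:
  A=0, B=0, C=0, D=0: formula gives 1, but φ = 0 ✗
Since they disagree at (0,0,0,0), the expression is not a correct formula for φ.

No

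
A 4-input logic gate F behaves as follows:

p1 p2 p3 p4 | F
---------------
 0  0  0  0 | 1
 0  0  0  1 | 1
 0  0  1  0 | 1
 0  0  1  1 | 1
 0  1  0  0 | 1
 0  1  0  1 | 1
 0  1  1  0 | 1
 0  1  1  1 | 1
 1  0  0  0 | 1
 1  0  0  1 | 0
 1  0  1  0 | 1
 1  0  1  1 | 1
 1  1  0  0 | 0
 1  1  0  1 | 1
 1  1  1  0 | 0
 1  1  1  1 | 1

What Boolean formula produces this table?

F(p1, p2, p3, p4) = (((((p1 · p2') · p3') · p4) + (((p1 · p2) · p3') · p4')) + (((p1 · p2) · p3) · p4'))'

F is 0 on only 3 rows — (1,0,0,1), (1,1,0,0), (1,1,1,0). Writing each as a minterm (p1·¬p2·¬p3·p4, p1·p2·¬p3·¬p4, p1·p2·p3·¬p4) and OR-ing them characterizes exactly where F=0, so F is the negation of that disjunction.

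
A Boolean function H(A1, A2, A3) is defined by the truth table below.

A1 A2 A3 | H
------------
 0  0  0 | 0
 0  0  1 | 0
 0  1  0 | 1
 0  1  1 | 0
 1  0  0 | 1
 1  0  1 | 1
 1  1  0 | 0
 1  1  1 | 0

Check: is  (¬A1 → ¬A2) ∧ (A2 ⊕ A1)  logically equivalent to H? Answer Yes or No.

Test each input against both H and the formula:
  A1=0, A2=0, A3=0: formula gives 0, H = 0 ✓
  A1=0, A2=0, A3=1: formula gives 0, H = 0 ✓
  A1=0, A2=1, A3=0: formula gives 0, but H = 1 ✗
A single disagreement suffices: at (0,1,0) they differ, so the formula does not compute H.

No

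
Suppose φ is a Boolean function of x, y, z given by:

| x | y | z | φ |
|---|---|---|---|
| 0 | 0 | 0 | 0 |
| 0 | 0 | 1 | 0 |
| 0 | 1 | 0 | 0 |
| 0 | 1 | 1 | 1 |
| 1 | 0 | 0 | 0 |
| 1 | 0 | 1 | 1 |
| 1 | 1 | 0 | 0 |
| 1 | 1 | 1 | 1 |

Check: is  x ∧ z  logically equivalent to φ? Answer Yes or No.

Evaluate x ∧ z on each row and compare to φ:
  x=0, y=0, z=0: formula gives 0, φ = 0 ✓
  x=0, y=0, z=1: formula gives 0, φ = 0 ✓
  x=0, y=1, z=0: formula gives 0, φ = 0 ✓
  x=0, y=1, z=1: formula gives 0, but φ = 1 ✗
A single disagreement suffices: at (0,1,1) they differ, so the formula does not compute φ.

No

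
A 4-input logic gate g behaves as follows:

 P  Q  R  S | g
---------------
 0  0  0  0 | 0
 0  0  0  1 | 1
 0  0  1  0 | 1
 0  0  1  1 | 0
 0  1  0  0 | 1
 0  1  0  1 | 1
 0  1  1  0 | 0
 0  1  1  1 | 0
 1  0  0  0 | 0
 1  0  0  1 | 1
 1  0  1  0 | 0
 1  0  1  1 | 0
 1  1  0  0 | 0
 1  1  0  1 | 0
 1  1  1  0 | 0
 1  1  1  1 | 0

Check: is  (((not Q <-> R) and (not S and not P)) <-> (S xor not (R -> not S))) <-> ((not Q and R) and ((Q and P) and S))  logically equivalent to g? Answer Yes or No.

Check the formula against g row by row:
  P=0, Q=0, R=0, S=0: formula gives 0, g = 0 ✓
  P=0, Q=0, R=0, S=1: formula gives 1, g = 1 ✓
  P=0, Q=0, R=1, S=0: formula gives 1, g = 1 ✓
  P=0, Q=0, R=1, S=1: formula gives 0, g = 0 ✓
  …
  P=1, Q=1, R=0, S=1: formula gives 1, but g = 0 ✗
A single disagreement suffices: at (1,1,0,1) they differ, so the formula does not compute g.

No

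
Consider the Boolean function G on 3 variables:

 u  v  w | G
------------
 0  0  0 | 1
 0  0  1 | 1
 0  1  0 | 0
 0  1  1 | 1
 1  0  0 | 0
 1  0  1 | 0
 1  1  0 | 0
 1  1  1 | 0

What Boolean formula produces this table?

Collect the rows where G=1 — (0,0,0), (0,0,1), (0,1,1) — and write one minterm per row: ¬u·¬v·¬w, ¬u·¬v·w, ¬u·v·w. Their union (logical OR) reproduces the table exactly.

G(u, v, w) = (((~u & ~v) & ~w) | ((~u & ~v) & w)) | ((~u & v) & w)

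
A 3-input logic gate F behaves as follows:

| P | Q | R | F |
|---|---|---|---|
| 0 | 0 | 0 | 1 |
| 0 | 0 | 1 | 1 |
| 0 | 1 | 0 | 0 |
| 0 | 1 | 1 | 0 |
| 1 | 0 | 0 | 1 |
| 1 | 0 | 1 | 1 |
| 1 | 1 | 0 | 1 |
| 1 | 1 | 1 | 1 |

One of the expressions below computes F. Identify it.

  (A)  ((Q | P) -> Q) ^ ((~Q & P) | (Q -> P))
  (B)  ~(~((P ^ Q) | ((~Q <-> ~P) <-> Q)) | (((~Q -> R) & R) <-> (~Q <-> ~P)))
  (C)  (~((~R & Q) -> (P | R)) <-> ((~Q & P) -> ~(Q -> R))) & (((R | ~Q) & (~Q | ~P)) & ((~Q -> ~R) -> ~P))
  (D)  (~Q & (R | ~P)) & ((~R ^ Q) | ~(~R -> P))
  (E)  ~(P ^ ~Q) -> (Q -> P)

E

(A): at (0,0,0) it gives 0, but F = 1 — eliminated.
(B): at (0,0,0) it gives 0, but F = 1 — eliminated.
(C): at (0,0,0) it gives 0, but F = 1 — eliminated.
(D): at (0,0,1) it gives 0, but F = 1 — eliminated.
Only (E) survives; checking it on all 8 rows confirms it matches F.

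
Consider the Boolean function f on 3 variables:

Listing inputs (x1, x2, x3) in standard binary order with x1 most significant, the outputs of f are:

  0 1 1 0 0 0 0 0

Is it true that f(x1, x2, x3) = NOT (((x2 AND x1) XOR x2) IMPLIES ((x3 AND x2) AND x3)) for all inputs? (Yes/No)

Test each input against both f and the formula:
  x1=0, x2=0, x3=0: formula gives 0, f = 0 ✓
  x1=0, x2=0, x3=1: formula gives 0, but f = 1 ✗
Row (0,0,1) is a counterexample, so the formula is not equivalent to f.

No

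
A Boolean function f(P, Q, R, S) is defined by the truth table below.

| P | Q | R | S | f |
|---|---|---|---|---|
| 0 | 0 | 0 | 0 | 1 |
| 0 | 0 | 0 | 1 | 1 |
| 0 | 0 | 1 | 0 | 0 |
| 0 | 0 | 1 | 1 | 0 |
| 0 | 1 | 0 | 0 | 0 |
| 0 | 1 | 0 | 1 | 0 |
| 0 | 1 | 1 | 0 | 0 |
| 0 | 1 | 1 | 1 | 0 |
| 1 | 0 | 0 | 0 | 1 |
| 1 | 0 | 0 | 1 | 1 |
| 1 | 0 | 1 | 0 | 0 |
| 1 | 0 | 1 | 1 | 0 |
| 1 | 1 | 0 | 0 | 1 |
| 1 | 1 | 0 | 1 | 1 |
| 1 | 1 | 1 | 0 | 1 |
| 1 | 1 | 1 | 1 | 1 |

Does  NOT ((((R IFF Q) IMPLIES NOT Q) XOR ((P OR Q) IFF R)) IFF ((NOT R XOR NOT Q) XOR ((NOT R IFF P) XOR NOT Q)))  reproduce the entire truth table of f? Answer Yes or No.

Yes

Test each input against both f and the formula:
  P=0, Q=0, R=0, S=0: formula gives 1, f = 1 ✓
  P=0, Q=0, R=0, S=1: formula gives 1, f = 1 ✓
  P=0, Q=0, R=1, S=0: formula gives 0, f = 0 ✓
  P=0, Q=0, R=1, S=1: formula gives 0, f = 0 ✓
  … (the remaining 12 rows also agree.)
No disagreement on any input; they are logically equivalent.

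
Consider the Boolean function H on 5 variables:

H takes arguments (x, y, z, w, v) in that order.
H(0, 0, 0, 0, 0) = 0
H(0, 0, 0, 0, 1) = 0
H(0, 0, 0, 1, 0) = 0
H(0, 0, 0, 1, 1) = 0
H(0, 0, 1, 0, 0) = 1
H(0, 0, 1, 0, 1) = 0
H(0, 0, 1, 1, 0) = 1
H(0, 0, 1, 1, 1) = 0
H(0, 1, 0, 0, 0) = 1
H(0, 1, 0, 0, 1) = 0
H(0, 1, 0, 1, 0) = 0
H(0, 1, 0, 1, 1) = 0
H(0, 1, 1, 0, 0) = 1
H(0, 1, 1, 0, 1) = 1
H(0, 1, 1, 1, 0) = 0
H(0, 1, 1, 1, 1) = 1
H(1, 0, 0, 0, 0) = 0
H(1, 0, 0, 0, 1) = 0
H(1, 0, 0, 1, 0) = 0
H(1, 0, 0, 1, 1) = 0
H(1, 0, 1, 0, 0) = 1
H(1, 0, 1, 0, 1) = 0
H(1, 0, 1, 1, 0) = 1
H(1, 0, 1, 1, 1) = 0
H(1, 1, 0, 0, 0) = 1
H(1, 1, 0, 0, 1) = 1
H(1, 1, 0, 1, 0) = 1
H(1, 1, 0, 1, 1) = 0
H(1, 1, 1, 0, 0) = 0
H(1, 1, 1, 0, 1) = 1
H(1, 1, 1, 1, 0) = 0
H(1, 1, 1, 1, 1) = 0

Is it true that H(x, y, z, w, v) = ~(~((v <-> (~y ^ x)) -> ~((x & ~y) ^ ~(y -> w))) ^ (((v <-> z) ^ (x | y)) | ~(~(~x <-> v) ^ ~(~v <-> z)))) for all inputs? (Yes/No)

Check the formula against H row by row:
  x=0, y=0, z=0, w=0, v=0: formula gives 0, H = 0 ✓
  x=0, y=0, z=0, w=0, v=1: formula gives 0, H = 0 ✓
  x=0, y=0, z=0, w=1, v=0: formula gives 0, H = 0 ✓
  x=0, y=0, z=0, w=1, v=1: formula gives 0, H = 0 ✓
  …and likewise for the remaining 28 rows.
No disagreement on any input; they are logically equivalent.

Yes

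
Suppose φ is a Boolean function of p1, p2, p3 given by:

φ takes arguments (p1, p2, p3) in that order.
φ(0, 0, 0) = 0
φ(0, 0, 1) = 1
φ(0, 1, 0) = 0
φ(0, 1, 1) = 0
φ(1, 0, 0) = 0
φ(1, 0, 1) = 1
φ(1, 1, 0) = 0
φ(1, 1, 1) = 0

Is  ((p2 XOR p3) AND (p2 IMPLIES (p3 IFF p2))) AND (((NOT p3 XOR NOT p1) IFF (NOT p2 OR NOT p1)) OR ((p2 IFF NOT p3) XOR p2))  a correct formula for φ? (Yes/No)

Test each input against both φ and the formula:
  p1=0, p2=0, p3=0: formula gives 0, φ = 0 ✓
  p1=0, p2=0, p3=1: formula gives 1, φ = 1 ✓
  p1=0, p2=1, p3=0: formula gives 0, φ = 0 ✓
  p1=0, p2=1, p3=1: formula gives 0, φ = 0 ✓
  p1=1, p2=0, p3=0: formula gives 0, φ = 0 ✓
  …and likewise for the remaining 3 rows.
All 8 rows match — the expression computes φ exactly.

Yes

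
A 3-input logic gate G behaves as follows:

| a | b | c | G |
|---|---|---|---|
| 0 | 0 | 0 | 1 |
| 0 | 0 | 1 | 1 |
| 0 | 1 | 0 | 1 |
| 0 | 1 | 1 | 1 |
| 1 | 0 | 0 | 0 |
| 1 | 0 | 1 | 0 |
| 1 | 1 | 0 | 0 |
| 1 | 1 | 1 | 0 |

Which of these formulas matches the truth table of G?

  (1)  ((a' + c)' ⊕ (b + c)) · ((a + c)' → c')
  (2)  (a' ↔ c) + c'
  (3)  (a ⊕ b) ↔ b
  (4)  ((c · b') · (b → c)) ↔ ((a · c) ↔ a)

3

(1): at (0,0,0) it gives 0, but G = 1 — eliminated.
(2): at (1,0,0) it gives 1, but G = 0 — eliminated.
(4): at (0,0,0) it gives 0, but G = 1 — eliminated.
That leaves (3). Evaluating it on every row reproduces the table of G exactly.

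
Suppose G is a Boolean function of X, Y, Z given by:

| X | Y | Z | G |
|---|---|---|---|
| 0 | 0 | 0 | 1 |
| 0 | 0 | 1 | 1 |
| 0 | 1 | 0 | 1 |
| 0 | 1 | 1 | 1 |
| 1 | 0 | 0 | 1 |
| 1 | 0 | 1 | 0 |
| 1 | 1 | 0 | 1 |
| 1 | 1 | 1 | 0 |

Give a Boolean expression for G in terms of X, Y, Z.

The 0-rows are (1,0,1), (1,1,1). Take each as a conjunction (X·¬Y·Z, X·Y·Z), form their disjunction, and complement — that gives a formula that is 1 everywhere G is.

G(X, Y, Z) = ¬(((X ∧ ¬Y) ∧ Z) ∨ ((X ∧ Y) ∧ Z))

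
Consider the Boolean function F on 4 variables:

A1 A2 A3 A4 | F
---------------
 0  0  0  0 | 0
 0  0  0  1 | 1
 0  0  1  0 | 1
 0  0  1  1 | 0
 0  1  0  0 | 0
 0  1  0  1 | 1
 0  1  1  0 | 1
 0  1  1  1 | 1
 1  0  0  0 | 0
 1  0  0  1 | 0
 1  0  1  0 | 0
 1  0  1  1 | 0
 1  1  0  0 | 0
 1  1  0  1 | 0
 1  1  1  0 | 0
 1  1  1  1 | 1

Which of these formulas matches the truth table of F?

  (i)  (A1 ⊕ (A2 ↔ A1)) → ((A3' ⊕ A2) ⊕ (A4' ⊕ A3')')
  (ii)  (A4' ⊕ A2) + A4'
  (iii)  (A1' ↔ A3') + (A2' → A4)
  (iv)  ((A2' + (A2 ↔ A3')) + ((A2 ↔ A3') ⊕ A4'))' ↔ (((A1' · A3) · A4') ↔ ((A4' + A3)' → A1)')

(i) disagrees with F on (0,0,1,0) (formula → 0, table → 1); rule it out.
(ii) disagrees with F on (0,0,0,0) (formula → 1, table → 0); rule it out.
(iii) disagrees with F on (0,0,0,0) (formula → 1, table → 0); rule it out.
Only (iv) survives; checking it on all 16 rows confirms it matches F.

iv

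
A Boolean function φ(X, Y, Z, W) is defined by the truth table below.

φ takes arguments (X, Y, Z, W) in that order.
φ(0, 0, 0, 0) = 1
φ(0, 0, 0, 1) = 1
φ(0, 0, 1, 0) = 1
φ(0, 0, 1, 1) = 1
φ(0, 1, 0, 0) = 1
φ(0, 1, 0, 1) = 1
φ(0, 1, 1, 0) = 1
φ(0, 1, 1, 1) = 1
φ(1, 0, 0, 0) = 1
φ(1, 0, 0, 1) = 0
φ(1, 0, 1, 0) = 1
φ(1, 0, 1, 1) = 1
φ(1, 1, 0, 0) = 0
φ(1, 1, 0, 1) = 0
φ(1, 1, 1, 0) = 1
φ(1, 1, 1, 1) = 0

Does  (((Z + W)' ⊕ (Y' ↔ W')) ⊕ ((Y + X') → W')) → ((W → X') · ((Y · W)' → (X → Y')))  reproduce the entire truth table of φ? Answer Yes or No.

No

Test each input against both φ and the formula:
  X=0, Y=0, Z=0, W=0: formula gives 1, φ = 1 ✓
  X=0, Y=0, Z=0, W=1: formula gives 1, φ = 1 ✓
  X=0, Y=0, Z=1, W=0: formula gives 1, φ = 1 ✓
  X=0, Y=0, Z=1, W=1: formula gives 1, φ = 1 ✓
  …
  X=1, Y=0, Z=1, W=1: formula gives 0, but φ = 1 ✗
Row (1,0,1,1) is a counterexample, so the formula is not equivalent to φ.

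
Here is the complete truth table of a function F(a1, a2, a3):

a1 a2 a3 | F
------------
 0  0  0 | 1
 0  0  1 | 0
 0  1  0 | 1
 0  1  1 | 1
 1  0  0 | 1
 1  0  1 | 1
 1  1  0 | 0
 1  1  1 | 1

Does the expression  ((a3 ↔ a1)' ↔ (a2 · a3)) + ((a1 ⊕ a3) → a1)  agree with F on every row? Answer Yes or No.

No

Test each input against both F and the formula:
  a1=0, a2=0, a3=0: formula gives 1, F = 1 ✓
  a1=0, a2=0, a3=1: formula gives 0, F = 0 ✓
  a1=0, a2=1, a3=0: formula gives 1, F = 1 ✓
  a1=0, a2=1, a3=1: formula gives 1, F = 1 ✓
  a1=1, a2=0, a3=0: formula gives 1, F = 1 ✓
  …
  a1=1, a2=1, a3=0: formula gives 1, but F = 0 ✗
Since they disagree at (1,1,0), the expression is not a correct formula for F.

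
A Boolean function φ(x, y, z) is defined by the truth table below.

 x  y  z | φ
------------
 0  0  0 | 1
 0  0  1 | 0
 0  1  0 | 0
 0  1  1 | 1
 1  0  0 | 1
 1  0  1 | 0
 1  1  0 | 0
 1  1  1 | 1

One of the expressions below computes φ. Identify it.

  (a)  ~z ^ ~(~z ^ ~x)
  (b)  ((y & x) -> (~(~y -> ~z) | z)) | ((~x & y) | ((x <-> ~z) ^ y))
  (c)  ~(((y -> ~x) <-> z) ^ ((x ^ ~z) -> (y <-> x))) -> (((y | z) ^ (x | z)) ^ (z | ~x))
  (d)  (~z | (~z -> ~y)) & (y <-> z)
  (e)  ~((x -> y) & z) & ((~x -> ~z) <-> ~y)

d

(a): at (0,0,0) it gives 0, but φ = 1 — eliminated.
(b): at (0,0,1) it gives 1, but φ = 0 — eliminated.
(c): at (0,0,1) it gives 1, but φ = 0 — eliminated.
(e): at (0,1,1) it gives 0, but φ = 1 — eliminated.
Only (d) survives; checking it on all 8 rows confirms it matches φ.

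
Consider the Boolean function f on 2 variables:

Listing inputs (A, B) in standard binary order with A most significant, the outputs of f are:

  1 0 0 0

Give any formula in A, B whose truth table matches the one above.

f(A, B) = not (A or B)

The output is 1 only when every input is 0 — NOR of all inputs.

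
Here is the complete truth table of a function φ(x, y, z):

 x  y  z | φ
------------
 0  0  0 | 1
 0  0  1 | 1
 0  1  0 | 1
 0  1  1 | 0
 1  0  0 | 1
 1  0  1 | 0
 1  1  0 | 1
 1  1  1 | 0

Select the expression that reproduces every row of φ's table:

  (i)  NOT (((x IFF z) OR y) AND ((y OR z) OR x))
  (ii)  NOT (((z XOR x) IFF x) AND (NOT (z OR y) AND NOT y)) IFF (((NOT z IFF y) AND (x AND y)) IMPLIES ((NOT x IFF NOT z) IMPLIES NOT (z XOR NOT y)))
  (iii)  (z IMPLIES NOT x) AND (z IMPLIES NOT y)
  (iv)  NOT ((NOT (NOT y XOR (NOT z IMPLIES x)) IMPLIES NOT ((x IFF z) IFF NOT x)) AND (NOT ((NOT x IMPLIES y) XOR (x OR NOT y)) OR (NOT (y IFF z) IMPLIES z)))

iii

(i) disagrees with φ on (0,1,0) (formula → 0, table → 1); rule it out.
(ii) disagrees with φ on (0,0,0) (formula → 0, table → 1); rule it out.
(iv) disagrees with φ on (0,0,0) (formula → 0, table → 1); rule it out.
That leaves (iii). Evaluating it on every row reproduces the table of φ exactly.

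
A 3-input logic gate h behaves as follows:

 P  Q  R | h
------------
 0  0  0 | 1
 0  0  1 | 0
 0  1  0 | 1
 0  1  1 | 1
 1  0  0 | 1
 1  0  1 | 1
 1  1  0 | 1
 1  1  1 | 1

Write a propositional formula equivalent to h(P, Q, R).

h(P, Q, R) = NOT ((NOT P AND NOT Q) AND R)

h is 0 on exactly one input, (0,0,1), whose minterm is ¬P·¬Q·R. So h is the negation of that single conjunction.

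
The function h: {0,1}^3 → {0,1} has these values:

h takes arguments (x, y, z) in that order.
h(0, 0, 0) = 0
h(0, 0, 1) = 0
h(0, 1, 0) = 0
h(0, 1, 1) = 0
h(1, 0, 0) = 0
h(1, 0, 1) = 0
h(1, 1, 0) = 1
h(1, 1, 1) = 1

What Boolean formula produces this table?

h(x, y, z) = ((x ∧ y) ∧ ¬z) ∨ ((x ∧ y) ∧ z)

The 1-rows are (1,1,0), (1,1,1). Each contributes one minterm — x·y·¬z; x·y·z — and their disjunction is a sum-of-products form of h.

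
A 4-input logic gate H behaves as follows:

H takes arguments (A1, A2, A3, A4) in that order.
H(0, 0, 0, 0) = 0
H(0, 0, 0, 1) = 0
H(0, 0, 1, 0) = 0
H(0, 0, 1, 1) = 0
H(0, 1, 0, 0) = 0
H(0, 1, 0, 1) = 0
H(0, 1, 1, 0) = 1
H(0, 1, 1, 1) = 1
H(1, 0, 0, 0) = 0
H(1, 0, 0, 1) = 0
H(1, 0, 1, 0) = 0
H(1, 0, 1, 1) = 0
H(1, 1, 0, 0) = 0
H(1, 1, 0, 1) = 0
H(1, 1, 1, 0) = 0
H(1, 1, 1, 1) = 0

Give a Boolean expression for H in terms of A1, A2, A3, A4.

H(A1, A2, A3, A4) = (((A1' · A2) · A3) · A4') + (((A1' · A2) · A3) · A4)

The 1-rows are (0,1,1,0), (0,1,1,1). Each contributes one minterm — ¬A1·A2·A3·¬A4; ¬A1·A2·A3·A4 — and their disjunction is a sum-of-products form of H.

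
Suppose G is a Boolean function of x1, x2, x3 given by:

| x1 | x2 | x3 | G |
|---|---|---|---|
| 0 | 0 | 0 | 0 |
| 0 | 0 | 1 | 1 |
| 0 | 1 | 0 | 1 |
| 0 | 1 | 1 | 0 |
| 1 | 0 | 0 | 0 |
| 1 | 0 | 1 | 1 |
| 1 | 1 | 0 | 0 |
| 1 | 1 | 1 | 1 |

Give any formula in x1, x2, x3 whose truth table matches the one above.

G(x1, x2, x3) = ((((¬x1 ∧ ¬x2) ∧ x3) ∨ ((¬x1 ∧ x2) ∧ ¬x3)) ∨ ((x1 ∧ ¬x2) ∧ x3)) ∨ ((x1 ∧ x2) ∧ x3)

Collect the rows where G=1 — (0,0,1), (0,1,0), (1,0,1), (1,1,1) — and write one minterm per row: ¬x1·¬x2·x3, ¬x1·x2·¬x3, x1·¬x2·x3, x1·x2·x3. Their union (logical OR) reproduces the table exactly.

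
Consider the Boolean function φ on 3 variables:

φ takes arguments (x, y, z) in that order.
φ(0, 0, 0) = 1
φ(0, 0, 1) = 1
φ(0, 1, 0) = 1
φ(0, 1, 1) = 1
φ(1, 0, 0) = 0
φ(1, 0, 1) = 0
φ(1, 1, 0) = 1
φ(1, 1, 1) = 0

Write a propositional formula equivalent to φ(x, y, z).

φ(x, y, z) = ~((((x & ~y) & ~z) | ((x & ~y) & z)) | ((x & y) & z))

The 0-rows are (1,0,0), (1,0,1), (1,1,1). Take each as a conjunction (x·¬y·¬z, x·¬y·z, x·y·z), form their disjunction, and complement — that gives a formula that is 1 everywhere φ is.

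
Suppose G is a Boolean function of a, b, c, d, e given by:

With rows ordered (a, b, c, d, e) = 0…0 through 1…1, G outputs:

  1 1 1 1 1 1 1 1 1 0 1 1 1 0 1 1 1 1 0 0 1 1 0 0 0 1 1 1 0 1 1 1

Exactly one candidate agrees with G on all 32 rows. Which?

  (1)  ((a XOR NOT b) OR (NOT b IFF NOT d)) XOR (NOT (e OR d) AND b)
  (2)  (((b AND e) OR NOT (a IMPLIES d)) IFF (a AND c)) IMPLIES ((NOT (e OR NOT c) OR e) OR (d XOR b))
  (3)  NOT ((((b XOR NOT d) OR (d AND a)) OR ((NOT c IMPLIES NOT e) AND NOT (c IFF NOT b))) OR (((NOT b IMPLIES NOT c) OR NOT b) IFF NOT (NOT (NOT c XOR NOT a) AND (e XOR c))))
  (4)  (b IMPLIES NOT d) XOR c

1

(2) fails at (0,0,0,0,0): the formula yields 0, G is 1.
(3) fails at (0,0,0,0,0): the formula yields 0, G is 1.
(4) fails at (0,0,1,0,0): the formula yields 0, G is 1.
(1) is the remaining candidate, and it agrees with G on all 32 inputs.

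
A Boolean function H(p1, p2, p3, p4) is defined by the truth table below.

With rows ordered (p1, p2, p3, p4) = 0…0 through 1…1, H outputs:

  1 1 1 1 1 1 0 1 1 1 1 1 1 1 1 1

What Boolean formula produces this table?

Only row (0,1,1,0) gives 0. So H is 1 everywhere except there — the complement of the minterm ¬p1·p2·p3·¬p4.

H(p1, p2, p3, p4) = (((p1' · p2) · p3) · p4')'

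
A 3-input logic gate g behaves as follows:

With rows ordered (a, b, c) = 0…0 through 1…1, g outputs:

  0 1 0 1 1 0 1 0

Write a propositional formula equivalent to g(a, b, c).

The 1-rows are (0,0,1), (0,1,1), (1,0,0), (1,1,0). Each contributes one minterm — ¬a·¬b·c; ¬a·b·c; a·¬b·¬c; a·b·¬c — and their disjunction is a sum-of-products form of g.

g(a, b, c) = ((((NOT a AND NOT b) AND c) OR ((NOT a AND b) AND c)) OR ((a AND NOT b) AND NOT c)) OR ((a AND b) AND NOT c)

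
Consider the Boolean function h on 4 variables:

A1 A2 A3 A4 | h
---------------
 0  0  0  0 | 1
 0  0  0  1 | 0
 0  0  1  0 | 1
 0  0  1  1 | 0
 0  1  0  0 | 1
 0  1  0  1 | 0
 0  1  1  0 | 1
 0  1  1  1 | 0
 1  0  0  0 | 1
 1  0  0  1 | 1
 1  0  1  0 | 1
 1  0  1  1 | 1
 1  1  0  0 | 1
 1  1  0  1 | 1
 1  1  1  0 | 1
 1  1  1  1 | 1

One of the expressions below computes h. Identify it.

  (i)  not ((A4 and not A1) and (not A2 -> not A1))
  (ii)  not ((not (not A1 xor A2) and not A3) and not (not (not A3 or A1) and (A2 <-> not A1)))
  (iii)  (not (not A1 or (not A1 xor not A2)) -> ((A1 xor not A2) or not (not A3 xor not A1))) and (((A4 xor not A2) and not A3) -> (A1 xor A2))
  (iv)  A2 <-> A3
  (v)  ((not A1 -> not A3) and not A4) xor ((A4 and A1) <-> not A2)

(ii) fails at (0,0,0,1): the formula yields 1, h is 0.
(iii) fails at (0,0,0,0): the formula yields 0, h is 1.
(iv) fails at (0,0,0,1): the formula yields 1, h is 0.
(v) fails at (0,0,1,0): the formula yields 0, h is 1.
That leaves (i). Evaluating it on every row reproduces the table of h exactly.

i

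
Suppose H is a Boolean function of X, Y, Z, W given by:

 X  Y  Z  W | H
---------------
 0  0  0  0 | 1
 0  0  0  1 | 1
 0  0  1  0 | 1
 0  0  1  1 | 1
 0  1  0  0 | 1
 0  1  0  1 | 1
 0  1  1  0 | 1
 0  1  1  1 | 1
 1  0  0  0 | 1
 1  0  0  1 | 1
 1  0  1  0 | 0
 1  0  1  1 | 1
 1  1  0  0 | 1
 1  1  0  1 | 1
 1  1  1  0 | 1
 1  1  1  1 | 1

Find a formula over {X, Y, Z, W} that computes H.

Only row (1,0,1,0) gives 0. So H is 1 everywhere except there — the complement of the minterm X·¬Y·Z·¬W.

H(X, Y, Z, W) = ~(((X & ~Y) & Z) & ~W)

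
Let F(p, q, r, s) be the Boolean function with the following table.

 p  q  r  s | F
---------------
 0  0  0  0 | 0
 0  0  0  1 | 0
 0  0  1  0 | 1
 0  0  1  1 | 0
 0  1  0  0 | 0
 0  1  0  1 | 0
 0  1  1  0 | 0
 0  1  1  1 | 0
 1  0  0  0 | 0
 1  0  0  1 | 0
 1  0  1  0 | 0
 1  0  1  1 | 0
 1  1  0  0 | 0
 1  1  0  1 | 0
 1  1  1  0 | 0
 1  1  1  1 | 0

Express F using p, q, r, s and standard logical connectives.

F(p, q, r, s) = ((not p and not q) and r) and not s

F is 1 on exactly one input, (0,0,1,0), whose minterm is ¬p·¬q·r·¬s. So F is just that conjunction.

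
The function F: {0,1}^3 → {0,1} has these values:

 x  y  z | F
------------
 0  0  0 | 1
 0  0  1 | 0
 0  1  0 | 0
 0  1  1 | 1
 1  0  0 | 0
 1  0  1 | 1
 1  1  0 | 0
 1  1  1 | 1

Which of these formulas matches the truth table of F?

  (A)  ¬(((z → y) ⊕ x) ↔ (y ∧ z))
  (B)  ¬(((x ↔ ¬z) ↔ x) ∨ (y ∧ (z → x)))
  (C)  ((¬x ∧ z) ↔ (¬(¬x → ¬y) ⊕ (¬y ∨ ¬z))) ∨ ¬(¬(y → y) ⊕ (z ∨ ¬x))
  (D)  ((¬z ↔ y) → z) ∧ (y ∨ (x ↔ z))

(A) disagrees with F on (0,1,0) (formula → 1, table → 0); rule it out.
(B) disagrees with F on (0,0,0) (formula → 0, table → 1); rule it out.
(C) disagrees with F on (0,0,0) (formula → 0, table → 1); rule it out.
Only (D) survives; checking it on all 8 rows confirms it matches F.

D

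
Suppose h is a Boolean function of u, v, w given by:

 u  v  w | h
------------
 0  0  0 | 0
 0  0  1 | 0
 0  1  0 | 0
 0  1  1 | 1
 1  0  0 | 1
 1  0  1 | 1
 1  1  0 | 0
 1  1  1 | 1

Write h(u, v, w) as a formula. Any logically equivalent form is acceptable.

h=1 on 4 inputs: (0,1,1), (1,0,0), (1,0,1), (1,1,1). Reading each as a conjunction of literals (¬u·v·w, u·¬v·¬w, u·¬v·w, u·v·w) and taking the OR gives the canonical DNF.

h(u, v, w) = ((((u' · v) · w) + ((u · v') · w')) + ((u · v') · w)) + ((u · v) · w)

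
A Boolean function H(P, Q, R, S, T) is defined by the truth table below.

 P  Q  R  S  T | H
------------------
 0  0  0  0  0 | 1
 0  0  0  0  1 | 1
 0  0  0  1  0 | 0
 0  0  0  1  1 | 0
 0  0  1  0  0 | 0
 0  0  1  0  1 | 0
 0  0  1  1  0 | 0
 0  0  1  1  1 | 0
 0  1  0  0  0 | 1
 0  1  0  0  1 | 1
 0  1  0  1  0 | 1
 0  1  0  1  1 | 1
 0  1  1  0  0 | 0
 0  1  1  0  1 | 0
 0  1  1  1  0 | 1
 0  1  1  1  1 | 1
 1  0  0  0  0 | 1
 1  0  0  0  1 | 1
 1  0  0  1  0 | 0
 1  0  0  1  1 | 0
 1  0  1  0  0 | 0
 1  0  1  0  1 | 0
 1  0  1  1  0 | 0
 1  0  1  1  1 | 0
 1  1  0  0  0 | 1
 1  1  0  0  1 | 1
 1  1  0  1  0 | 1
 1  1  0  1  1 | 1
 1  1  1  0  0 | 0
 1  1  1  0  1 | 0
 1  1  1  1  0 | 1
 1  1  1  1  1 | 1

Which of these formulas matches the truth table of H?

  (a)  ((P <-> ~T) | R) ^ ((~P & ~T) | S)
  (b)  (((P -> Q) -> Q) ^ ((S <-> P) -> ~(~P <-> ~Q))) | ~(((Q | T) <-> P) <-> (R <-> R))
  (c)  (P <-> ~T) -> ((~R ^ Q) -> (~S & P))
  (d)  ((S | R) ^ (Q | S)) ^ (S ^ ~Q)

(a) disagrees with H on (0,0,0,1,0) (formula → 1, table → 0); rule it out.
(b) disagrees with H on (0,0,0,0,0) (formula → 0, table → 1); rule it out.
(c) disagrees with H on (0,0,0,0,1) (formula → 0, table → 1); rule it out.
(d) is the remaining candidate, and it agrees with H on all 32 inputs.

d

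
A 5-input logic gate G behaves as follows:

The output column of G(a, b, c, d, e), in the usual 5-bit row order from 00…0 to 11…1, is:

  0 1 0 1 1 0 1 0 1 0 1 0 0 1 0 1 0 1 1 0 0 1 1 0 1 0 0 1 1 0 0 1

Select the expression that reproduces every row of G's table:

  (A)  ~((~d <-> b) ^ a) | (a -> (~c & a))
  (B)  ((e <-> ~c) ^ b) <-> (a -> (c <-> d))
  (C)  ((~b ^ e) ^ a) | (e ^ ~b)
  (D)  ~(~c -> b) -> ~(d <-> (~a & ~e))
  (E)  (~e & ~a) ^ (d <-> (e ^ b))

(A) disagrees with G on (0,0,0,0,0) (formula → 1, table → 0); rule it out.
(C) disagrees with G on (0,0,0,0,0) (formula → 1, table → 0); rule it out.
(D) disagrees with G on (0,0,0,0,0) (formula → 1, table → 0); rule it out.
(E) disagrees with G on (0,0,0,0,1) (formula → 0, table → 1); rule it out.
Only (B) survives; checking it on all 32 rows confirms it matches G.

B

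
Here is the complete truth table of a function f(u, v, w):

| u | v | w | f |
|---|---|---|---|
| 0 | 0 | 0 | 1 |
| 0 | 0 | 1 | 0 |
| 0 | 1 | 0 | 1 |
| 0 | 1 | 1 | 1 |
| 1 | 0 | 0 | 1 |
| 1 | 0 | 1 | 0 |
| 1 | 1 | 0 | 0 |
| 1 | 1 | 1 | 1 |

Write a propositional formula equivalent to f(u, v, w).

There are just 3 zero rows: (0,0,1), (1,0,1), (1,1,0). Their minterms are ¬u·¬v·w, u·¬v·w, u·v·¬w; the OR of those covers precisely the 0-outputs, and negating it yields f.

f(u, v, w) = ¬((((¬u ∧ ¬v) ∧ w) ∨ ((u ∧ ¬v) ∧ w)) ∨ ((u ∧ v) ∧ ¬w))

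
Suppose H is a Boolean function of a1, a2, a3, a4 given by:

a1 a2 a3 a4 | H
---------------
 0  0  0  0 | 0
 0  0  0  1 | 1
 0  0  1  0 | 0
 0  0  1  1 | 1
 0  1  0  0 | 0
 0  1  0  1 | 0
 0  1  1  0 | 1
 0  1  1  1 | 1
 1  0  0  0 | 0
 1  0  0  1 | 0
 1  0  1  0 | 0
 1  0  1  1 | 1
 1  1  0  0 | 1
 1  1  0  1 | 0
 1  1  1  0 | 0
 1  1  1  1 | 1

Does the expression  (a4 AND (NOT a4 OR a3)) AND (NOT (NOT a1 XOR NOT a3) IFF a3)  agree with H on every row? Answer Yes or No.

No

Evaluate (a4 AND (NOT a4 OR a3)) AND (NOT (NOT a1 XOR NOT a3) IFF a3) on each row and compare to H:
  a1=0, a2=0, a3=0, a4=0: formula gives 0, H = 0 ✓
  a1=0, a2=0, a3=0, a4=1: formula gives 0, but H = 1 ✗
Since they disagree at (0,0,0,1), the expression is not a correct formula for H.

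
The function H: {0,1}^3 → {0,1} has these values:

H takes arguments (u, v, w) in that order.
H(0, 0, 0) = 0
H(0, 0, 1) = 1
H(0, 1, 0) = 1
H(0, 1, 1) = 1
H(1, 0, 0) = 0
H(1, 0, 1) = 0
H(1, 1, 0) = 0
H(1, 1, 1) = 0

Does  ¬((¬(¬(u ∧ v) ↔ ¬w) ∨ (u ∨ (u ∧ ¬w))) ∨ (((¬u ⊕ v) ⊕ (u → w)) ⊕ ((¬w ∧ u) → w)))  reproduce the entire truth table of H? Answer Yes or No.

Check the formula against H row by row:
  u=0, v=0, w=0: formula gives 0, H = 0 ✓
  u=0, v=0, w=1: formula gives 0, but H = 1 ✗
Row (0,0,1) is a counterexample, so the formula is not equivalent to H.

No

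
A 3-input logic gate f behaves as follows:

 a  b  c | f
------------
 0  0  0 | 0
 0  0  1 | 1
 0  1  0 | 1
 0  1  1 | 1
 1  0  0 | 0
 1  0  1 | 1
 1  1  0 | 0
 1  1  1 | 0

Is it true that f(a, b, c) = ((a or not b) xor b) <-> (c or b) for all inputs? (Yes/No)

Yes

Check the formula against f row by row:
  a=0, b=0, c=0: formula gives 0, f = 0 ✓
  a=0, b=0, c=1: formula gives 1, f = 1 ✓
  a=0, b=1, c=0: formula gives 1, f = 1 ✓
  a=0, b=1, c=1: formula gives 1, f = 1 ✓
  a=1, b=0, c=0: formula gives 0, f = 0 ✓
  …and likewise for the remaining 3 rows.
Every row agrees, so the formula is equivalent.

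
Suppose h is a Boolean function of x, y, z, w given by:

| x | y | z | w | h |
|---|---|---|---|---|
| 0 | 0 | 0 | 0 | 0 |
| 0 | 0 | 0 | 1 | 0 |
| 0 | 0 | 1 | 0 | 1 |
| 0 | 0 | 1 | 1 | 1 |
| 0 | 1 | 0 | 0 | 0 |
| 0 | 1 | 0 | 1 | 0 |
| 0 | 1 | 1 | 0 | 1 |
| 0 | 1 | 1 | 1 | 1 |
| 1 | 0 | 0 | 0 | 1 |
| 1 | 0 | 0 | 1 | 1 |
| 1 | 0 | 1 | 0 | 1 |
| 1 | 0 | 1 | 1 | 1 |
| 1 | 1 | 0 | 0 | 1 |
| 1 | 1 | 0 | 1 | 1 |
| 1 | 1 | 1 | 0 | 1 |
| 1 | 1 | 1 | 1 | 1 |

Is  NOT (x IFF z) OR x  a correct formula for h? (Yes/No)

Test each input against both h and the formula:
  x=0, y=0, z=0, w=0: formula gives 0, h = 0 ✓
  x=0, y=0, z=0, w=1: formula gives 0, h = 0 ✓
  x=0, y=0, z=1, w=0: formula gives 1, h = 1 ✓
  x=0, y=0, z=1, w=1: formula gives 1, h = 1 ✓
  … (the remaining 12 rows also agree.)
Every row agrees, so the formula is equivalent.

Yes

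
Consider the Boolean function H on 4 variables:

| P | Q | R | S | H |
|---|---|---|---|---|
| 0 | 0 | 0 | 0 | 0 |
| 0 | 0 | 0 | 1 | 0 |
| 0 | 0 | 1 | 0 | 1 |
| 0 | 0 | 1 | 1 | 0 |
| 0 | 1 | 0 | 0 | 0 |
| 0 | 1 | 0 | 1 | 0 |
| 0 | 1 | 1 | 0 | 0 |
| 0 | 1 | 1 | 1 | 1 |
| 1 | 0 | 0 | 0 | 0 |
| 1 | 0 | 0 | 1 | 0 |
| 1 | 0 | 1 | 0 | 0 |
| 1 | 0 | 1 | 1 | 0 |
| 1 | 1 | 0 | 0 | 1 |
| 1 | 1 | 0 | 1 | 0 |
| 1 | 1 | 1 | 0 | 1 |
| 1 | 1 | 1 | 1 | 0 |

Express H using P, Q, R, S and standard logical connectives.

Collect the rows where H=1 — (0,0,1,0), (0,1,1,1), (1,1,0,0), (1,1,1,0) — and write one minterm per row: ¬P·¬Q·R·¬S, ¬P·Q·R·S, P·Q·¬R·¬S, P·Q·R·¬S. Their union (logical OR) reproduces the table exactly.

H(P, Q, R, S) = (((((not P and not Q) and R) and not S) or (((not P and Q) and R) and S)) or (((P and Q) and not R) and not S)) or (((P and Q) and R) and not S)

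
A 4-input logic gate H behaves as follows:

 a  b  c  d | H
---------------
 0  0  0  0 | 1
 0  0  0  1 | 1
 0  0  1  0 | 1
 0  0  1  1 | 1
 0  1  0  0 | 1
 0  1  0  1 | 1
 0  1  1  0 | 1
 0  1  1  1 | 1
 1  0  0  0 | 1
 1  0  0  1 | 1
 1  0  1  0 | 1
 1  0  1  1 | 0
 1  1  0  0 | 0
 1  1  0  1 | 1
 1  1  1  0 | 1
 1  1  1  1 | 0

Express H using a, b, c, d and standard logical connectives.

H(a, b, c, d) = ~(((((a & ~b) & c) & d) | (((a & b) & ~c) & ~d)) | (((a & b) & c) & d))

The 0-rows are (1,0,1,1), (1,1,0,0), (1,1,1,1). Take each as a conjunction (a·¬b·c·d, a·b·¬c·¬d, a·b·c·d), form their disjunction, and complement — that gives a formula that is 1 everywhere H is.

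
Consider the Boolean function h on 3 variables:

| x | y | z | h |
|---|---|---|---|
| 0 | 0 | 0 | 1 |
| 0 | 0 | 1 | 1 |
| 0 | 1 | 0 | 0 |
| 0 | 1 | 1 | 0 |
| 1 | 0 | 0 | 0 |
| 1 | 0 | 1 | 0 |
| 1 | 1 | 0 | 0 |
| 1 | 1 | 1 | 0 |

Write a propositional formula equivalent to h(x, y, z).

Collect the rows where h=1 — (0,0,0), (0,0,1) — and write one minterm per row: ¬x·¬y·¬z, ¬x·¬y·z. Their union (logical OR) reproduces the table exactly.

h(x, y, z) = ((x' · y') · z') + ((x' · y') · z)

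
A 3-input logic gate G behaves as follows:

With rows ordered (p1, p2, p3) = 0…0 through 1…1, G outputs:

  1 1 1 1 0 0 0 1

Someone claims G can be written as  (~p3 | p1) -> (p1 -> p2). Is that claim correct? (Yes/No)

Check the formula against G row by row:
  p1=0, p2=0, p3=0: formula gives 1, G = 1 ✓
  p1=0, p2=0, p3=1: formula gives 1, G = 1 ✓
  p1=0, p2=1, p3=0: formula gives 1, G = 1 ✓
  p1=0, p2=1, p3=1: formula gives 1, G = 1 ✓
  p1=1, p2=0, p3=0: formula gives 0, G = 0 ✓
  …
  p1=1, p2=1, p3=0: formula gives 1, but G = 0 ✗
A single disagreement suffices: at (1,1,0) they differ, so the formula does not compute G.

No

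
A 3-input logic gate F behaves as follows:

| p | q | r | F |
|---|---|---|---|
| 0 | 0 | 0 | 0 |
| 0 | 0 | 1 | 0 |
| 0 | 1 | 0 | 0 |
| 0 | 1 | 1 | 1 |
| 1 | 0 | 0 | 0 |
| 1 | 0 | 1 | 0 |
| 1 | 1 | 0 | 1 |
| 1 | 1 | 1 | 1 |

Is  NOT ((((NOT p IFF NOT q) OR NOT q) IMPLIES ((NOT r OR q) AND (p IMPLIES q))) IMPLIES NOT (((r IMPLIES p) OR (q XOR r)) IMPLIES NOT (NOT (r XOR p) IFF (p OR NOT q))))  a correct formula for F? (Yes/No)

Check the formula against F row by row:
  p=0, q=0, r=0: formula gives 0, F = 0 ✓
  p=0, q=0, r=1: formula gives 0, F = 0 ✓
  p=0, q=1, r=0: formula gives 1, but F = 0 ✗
A single disagreement suffices: at (0,1,0) they differ, so the formula does not compute F.

No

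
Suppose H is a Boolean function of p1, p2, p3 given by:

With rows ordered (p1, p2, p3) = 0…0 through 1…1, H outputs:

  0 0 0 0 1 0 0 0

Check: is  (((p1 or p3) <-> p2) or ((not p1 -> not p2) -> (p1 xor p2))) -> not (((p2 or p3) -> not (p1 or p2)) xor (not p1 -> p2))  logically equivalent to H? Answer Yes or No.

Evaluate (((p1 or p3) <-> p2) or ((not p1 -> not p2) -> (p1 xor p2))) -> not (((p2 or p3) -> not (p1 or p2)) xor (not p1 -> p2)) on each row and compare to H:
  p1=0, p2=0, p3=0: formula gives 0, H = 0 ✓
  p1=0, p2=0, p3=1: formula gives 1, but H = 0 ✗
Row (0,0,1) is a counterexample, so the formula is not equivalent to H.

No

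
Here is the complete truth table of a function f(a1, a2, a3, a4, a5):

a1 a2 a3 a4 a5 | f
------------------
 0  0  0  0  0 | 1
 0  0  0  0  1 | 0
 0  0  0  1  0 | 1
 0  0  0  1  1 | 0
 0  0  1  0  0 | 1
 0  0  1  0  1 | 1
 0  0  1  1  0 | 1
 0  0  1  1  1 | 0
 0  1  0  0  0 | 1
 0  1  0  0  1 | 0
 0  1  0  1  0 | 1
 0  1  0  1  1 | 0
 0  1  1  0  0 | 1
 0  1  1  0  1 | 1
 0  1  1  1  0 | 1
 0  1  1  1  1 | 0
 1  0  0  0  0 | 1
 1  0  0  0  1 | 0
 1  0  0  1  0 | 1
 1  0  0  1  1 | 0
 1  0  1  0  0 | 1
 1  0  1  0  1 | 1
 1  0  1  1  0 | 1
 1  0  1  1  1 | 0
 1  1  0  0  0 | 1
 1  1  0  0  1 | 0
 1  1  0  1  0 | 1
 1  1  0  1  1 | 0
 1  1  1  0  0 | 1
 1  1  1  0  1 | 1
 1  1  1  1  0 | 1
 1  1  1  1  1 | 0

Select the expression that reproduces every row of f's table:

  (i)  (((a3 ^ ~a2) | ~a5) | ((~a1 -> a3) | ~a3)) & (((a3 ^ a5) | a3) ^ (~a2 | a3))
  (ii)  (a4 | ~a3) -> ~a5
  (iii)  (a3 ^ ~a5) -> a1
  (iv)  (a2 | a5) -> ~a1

(i) fails at (0,0,1,0,0): the formula yields 0, f is 1.
(iii) fails at (0,0,0,0,0): the formula yields 0, f is 1.
(iv) fails at (0,0,0,0,1): the formula yields 1, f is 0.
Only (ii) survives; checking it on all 32 rows confirms it matches f.

ii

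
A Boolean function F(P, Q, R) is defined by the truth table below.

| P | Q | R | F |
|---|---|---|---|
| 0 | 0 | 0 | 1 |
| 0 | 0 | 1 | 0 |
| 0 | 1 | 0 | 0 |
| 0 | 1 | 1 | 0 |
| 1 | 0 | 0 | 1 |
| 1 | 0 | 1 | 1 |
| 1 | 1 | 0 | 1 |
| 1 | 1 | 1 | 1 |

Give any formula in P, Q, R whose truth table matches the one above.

F is 0 on only 3 rows — (0,0,1), (0,1,0), (0,1,1). Writing each as a minterm (¬P·¬Q·R, ¬P·Q·¬R, ¬P·Q·R) and OR-ing them characterizes exactly where F=0, so F is the negation of that disjunction.

F(P, Q, R) = ((((P' · Q') · R) + ((P' · Q) · R')) + ((P' · Q) · R))'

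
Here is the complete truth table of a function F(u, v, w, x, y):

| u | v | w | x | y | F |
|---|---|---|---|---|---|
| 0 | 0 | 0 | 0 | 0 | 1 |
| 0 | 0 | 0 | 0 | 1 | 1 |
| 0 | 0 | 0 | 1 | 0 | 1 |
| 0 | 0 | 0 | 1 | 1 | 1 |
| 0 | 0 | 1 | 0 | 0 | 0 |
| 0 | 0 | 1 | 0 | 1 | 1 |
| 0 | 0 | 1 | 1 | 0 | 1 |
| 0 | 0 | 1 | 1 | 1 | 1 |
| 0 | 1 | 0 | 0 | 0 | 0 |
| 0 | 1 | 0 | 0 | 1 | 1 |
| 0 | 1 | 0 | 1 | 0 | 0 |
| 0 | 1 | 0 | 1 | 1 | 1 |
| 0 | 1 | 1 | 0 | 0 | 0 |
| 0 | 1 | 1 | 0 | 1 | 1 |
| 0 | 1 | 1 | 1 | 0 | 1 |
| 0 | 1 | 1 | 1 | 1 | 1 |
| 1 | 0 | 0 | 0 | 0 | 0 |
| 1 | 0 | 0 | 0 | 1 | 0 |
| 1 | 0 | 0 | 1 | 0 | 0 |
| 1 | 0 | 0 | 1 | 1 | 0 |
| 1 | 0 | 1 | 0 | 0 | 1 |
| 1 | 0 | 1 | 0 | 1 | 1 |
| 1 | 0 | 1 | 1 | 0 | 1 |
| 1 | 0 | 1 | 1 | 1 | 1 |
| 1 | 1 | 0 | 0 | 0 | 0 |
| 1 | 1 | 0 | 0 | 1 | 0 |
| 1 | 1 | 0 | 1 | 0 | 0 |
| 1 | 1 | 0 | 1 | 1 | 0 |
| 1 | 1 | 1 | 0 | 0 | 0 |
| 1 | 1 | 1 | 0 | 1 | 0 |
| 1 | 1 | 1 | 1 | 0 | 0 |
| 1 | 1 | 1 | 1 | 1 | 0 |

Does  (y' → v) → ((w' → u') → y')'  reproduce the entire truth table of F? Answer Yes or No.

Evaluate (y' → v) → ((w' → u') → y')' on each row and compare to F:
  u=0, v=0, w=0, x=0, y=0: formula gives 1, F = 1 ✓
  u=0, v=0, w=0, x=0, y=1: formula gives 1, F = 1 ✓
  u=0, v=0, w=0, x=1, y=0: formula gives 1, F = 1 ✓
  u=0, v=0, w=0, x=1, y=1: formula gives 1, F = 1 ✓
  u=0, v=0, w=1, x=0, y=0: formula gives 1, but F = 0 ✗
Row (0,0,1,0,0) is a counterexample, so the formula is not equivalent to F.

No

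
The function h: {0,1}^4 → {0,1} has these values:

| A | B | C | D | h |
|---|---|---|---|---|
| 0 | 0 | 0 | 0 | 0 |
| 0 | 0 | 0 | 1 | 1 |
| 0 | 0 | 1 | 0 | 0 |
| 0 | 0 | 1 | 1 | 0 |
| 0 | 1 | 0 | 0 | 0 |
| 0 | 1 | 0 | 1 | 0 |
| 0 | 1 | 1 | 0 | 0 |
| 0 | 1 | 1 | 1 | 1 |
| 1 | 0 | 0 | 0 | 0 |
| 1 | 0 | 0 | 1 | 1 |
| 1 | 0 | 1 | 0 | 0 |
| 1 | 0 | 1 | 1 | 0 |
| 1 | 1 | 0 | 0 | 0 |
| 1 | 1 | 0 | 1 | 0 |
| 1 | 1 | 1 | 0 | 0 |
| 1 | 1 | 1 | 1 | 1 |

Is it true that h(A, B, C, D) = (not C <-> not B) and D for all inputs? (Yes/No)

Check the formula against h row by row:
  A=0, B=0, C=0, D=0: formula gives 0, h = 0 ✓
  A=0, B=0, C=0, D=1: formula gives 1, h = 1 ✓
  A=0, B=0, C=1, D=0: formula gives 0, h = 0 ✓
  A=0, B=0, C=1, D=1: formula gives 0, h = 0 ✓
  …and likewise for the remaining 12 rows.
Every row agrees, so the formula is equivalent.

Yes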